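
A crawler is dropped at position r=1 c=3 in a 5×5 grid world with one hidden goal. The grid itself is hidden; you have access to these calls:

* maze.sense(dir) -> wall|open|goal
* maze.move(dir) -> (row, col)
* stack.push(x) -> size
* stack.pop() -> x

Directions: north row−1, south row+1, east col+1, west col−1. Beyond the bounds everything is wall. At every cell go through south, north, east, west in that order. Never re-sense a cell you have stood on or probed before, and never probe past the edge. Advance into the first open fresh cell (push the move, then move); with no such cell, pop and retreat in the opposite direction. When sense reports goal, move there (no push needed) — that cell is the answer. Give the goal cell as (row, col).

! sense(south) == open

! push(south) == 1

! move(south) == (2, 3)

! sense(south) == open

! push(south) == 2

! move(south) == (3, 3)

! sense(south) == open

! push(south) == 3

! move(south) == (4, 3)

! sense(east) == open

! push(east) == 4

! move(east) == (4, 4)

! sense(north) == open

! push(north) == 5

! move(north) == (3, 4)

! sense(north) == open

! push(north) == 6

! move(north) == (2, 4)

! sense(north) == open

! push(north) == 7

! move(north) == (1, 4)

! sense(north) == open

! push(north) == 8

! move(north) == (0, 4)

! sense(west) == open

! push(west) == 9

! move(west) == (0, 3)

! sense(west) == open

! push(west) == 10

! move(west) == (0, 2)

! sense(south) == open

! push(south) == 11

! move(south) == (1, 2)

! sense(south) == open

! push(south) == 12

! move(south) == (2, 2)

! sense(south) == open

! push(south) == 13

! move(south) == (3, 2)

! sense(south) == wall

! sense(west) == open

! push(west) == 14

! move(west) == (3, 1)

! sense(south) == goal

! move(south) == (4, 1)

Answer: (4, 1)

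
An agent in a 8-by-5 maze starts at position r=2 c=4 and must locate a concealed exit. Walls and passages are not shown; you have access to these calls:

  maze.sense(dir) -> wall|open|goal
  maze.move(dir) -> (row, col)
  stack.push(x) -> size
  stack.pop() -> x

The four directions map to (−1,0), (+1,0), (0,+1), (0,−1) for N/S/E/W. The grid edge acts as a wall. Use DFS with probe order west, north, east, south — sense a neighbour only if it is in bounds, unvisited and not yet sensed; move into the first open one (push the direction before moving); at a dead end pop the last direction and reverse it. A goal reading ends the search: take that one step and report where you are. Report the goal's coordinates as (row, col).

·→ maze.sense(dir→west)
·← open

·→ stack.push(x→west)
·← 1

·→ maze.move(dir→west)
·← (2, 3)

·→ maze.sense(dir→west)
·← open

·→ stack.push(x→west)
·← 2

·→ maze.move(dir→west)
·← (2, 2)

·→ maze.sense(dir→west)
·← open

·→ stack.push(x→west)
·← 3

·→ maze.move(dir→west)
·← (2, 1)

·→ maze.sense(dir→west)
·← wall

·→ maze.sense(dir→north)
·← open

·→ stack.push(x→north)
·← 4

·→ maze.move(dir→north)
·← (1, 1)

·→ maze.sense(dir→west)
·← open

·→ stack.push(x→west)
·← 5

·→ maze.move(dir→west)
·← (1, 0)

·→ maze.sense(dir→north)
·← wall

·→ stack.pop()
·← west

·→ maze.move(dir→east)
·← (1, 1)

·→ maze.sense(dir→north)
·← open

·→ stack.push(x→north)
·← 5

·→ maze.move(dir→north)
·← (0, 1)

·→ maze.sense(dir→east)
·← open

·→ stack.push(x→east)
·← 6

·→ maze.move(dir→east)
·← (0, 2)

·→ maze.sense(dir→east)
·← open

·→ stack.push(x→east)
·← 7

·→ maze.move(dir→east)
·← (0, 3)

·→ maze.sense(dir→east)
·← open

·→ stack.push(x→east)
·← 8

·→ maze.move(dir→east)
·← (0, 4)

·→ maze.sense(dir→south)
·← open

·→ stack.push(x→south)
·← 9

·→ maze.move(dir→south)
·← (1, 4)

·→ maze.sense(dir→west)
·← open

·→ stack.push(x→west)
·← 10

·→ maze.move(dir→west)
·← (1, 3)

·→ maze.sense(dir→west)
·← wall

·→ stack.pop()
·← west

·→ maze.move(dir→east)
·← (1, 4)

·→ stack.pop()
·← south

·→ maze.move(dir→north)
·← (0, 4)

·→ stack.pop()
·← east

·→ maze.move(dir→west)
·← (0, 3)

·→ stack.pop()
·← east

·→ maze.move(dir→west)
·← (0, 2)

·→ stack.pop()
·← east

·→ maze.move(dir→west)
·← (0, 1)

·→ stack.pop()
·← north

·→ maze.move(dir→south)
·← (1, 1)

·→ stack.pop()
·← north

·→ maze.move(dir→south)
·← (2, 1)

·→ maze.sense(dir→south)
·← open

·→ stack.push(x→south)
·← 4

·→ maze.move(dir→south)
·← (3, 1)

·→ maze.sense(dir→west)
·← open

·→ stack.push(x→west)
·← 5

·→ maze.move(dir→west)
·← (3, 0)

·→ maze.sense(dir→south)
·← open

·→ stack.push(x→south)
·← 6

·→ maze.move(dir→south)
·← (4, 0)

·→ maze.sense(dir→east)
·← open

·→ stack.push(x→east)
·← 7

·→ maze.move(dir→east)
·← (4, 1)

·→ maze.sense(dir→east)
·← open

·→ stack.push(x→east)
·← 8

·→ maze.move(dir→east)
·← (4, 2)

·→ maze.sense(dir→north)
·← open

·→ stack.push(x→north)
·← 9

·→ maze.move(dir→north)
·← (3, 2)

·→ maze.sense(dir→east)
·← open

·→ stack.push(x→east)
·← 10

·→ maze.move(dir→east)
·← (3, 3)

·→ maze.sense(dir→east)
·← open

·→ stack.push(x→east)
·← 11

·→ maze.move(dir→east)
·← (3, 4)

·→ maze.sense(dir→south)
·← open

·→ stack.push(x→south)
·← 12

·→ maze.move(dir→south)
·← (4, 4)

·→ maze.sense(dir→west)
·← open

·→ stack.push(x→west)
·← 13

·→ maze.move(dir→west)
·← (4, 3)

·→ maze.sense(dir→south)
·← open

·→ stack.push(x→south)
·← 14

·→ maze.move(dir→south)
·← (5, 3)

·→ maze.sense(dir→west)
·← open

·→ stack.push(x→west)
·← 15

·→ maze.move(dir→west)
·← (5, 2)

·→ maze.sense(dir→west)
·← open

·→ stack.push(x→west)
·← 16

·→ maze.move(dir→west)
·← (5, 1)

·→ maze.sense(dir→west)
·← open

·→ stack.push(x→west)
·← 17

·→ maze.move(dir→west)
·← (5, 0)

·→ maze.sense(dir→south)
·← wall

·→ stack.pop()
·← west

·→ maze.move(dir→east)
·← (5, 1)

·→ maze.sense(dir→south)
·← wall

·→ stack.pop()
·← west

·→ maze.move(dir→east)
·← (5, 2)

·→ maze.sense(dir→south)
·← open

·→ stack.push(x→south)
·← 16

·→ maze.move(dir→south)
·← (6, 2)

·→ maze.sense(dir→east)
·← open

·→ stack.push(x→east)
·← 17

·→ maze.move(dir→east)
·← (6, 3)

·→ maze.sense(dir→east)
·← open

·→ stack.push(x→east)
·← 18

·→ maze.move(dir→east)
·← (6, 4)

·→ maze.sense(dir→north)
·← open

·→ stack.push(x→north)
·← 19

·→ maze.move(dir→north)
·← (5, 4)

·→ stack.pop()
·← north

·→ maze.move(dir→south)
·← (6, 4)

·→ maze.sense(dir→south)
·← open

·→ stack.push(x→south)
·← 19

·→ maze.move(dir→south)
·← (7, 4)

·→ maze.sense(dir→west)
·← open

·→ stack.push(x→west)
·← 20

·→ maze.move(dir→west)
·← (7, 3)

·→ maze.sense(dir→west)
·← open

·→ stack.push(x→west)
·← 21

·→ maze.move(dir→west)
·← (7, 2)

·→ maze.sense(dir→west)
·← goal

·→ maze.move(dir→west)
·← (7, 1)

Answer: (7, 1)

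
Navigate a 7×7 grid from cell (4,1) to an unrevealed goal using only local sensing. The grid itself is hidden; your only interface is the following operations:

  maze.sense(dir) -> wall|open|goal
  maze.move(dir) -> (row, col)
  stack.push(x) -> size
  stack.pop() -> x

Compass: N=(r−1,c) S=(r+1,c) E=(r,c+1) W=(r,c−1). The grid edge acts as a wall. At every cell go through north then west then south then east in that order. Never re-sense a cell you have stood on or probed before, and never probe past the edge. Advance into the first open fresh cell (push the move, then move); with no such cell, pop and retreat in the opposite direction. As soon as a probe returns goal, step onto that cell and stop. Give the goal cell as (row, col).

==> maze.sense(dir: north)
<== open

==> stack.push(x: north)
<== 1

==> maze.move(dir: north)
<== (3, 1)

==> maze.sense(dir: north)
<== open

==> stack.push(x: north)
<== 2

==> maze.move(dir: north)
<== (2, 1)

==> maze.sense(dir: north)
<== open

==> stack.push(x: north)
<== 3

==> maze.move(dir: north)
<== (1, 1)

==> maze.sense(dir: north)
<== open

==> stack.push(x: north)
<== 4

==> maze.move(dir: north)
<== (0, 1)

==> maze.sense(dir: west)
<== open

==> stack.push(x: west)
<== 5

==> maze.move(dir: west)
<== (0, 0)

==> maze.sense(dir: south)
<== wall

==> stack.pop()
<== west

==> maze.move(dir: east)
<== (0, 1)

==> maze.sense(dir: east)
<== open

==> stack.push(x: east)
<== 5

==> maze.move(dir: east)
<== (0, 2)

==> maze.sense(dir: south)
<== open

==> stack.push(x: south)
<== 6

==> maze.move(dir: south)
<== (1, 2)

==> maze.sense(dir: south)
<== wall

==> maze.sense(dir: east)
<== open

==> stack.push(x: east)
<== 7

==> maze.move(dir: east)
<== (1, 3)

==> maze.sense(dir: north)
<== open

==> stack.push(x: north)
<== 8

==> maze.move(dir: north)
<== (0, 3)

==> maze.sense(dir: east)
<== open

==> stack.push(x: east)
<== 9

==> maze.move(dir: east)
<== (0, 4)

==> maze.sense(dir: south)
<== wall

==> maze.sense(dir: east)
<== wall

==> stack.pop()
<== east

==> maze.move(dir: west)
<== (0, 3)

==> stack.pop()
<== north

==> maze.move(dir: south)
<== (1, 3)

==> maze.sense(dir: south)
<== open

==> stack.push(x: south)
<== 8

==> maze.move(dir: south)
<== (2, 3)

==> maze.sense(dir: south)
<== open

==> stack.push(x: south)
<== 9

==> maze.move(dir: south)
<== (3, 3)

==> maze.sense(dir: west)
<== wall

==> maze.sense(dir: south)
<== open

==> stack.push(x: south)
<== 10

==> maze.move(dir: south)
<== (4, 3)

==> maze.sense(dir: west)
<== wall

==> maze.sense(dir: south)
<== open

==> stack.push(x: south)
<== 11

==> maze.move(dir: south)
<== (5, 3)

==> maze.sense(dir: west)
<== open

==> stack.push(x: west)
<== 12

==> maze.move(dir: west)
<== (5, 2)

==> maze.sense(dir: west)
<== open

==> stack.push(x: west)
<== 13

==> maze.move(dir: west)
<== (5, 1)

==> maze.sense(dir: west)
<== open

==> stack.push(x: west)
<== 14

==> maze.move(dir: west)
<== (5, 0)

==> maze.sense(dir: north)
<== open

==> stack.push(x: north)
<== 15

==> maze.move(dir: north)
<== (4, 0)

==> maze.sense(dir: north)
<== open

==> stack.push(x: north)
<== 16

==> maze.move(dir: north)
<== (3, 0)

==> maze.sense(dir: north)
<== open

==> stack.push(x: north)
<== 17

==> maze.move(dir: north)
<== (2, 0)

==> stack.pop()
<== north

==> maze.move(dir: south)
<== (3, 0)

==> stack.pop()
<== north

==> maze.move(dir: south)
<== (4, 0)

==> stack.pop()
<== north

==> maze.move(dir: south)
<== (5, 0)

==> maze.sense(dir: south)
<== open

==> stack.push(x: south)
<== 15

==> maze.move(dir: south)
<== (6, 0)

==> maze.sense(dir: east)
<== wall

==> stack.pop()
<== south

==> maze.move(dir: north)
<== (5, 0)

==> stack.pop()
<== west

==> maze.move(dir: east)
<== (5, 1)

==> stack.pop()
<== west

==> maze.move(dir: east)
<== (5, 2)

==> maze.sense(dir: south)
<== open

==> stack.push(x: south)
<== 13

==> maze.move(dir: south)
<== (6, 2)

==> maze.sense(dir: east)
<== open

==> stack.push(x: east)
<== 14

==> maze.move(dir: east)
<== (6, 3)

==> maze.sense(dir: east)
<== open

==> stack.push(x: east)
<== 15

==> maze.move(dir: east)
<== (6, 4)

==> maze.sense(dir: north)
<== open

==> stack.push(x: north)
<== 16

==> maze.move(dir: north)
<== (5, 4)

==> maze.sense(dir: north)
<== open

==> stack.push(x: north)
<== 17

==> maze.move(dir: north)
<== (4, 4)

==> maze.sense(dir: north)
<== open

==> stack.push(x: north)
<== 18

==> maze.move(dir: north)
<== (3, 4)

==> maze.sense(dir: north)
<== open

==> stack.push(x: north)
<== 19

==> maze.move(dir: north)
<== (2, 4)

==> maze.sense(dir: east)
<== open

==> stack.push(x: east)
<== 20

==> maze.move(dir: east)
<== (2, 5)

==> maze.sense(dir: north)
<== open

==> stack.push(x: north)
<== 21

==> maze.move(dir: north)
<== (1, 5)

==> maze.sense(dir: east)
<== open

==> stack.push(x: east)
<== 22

==> maze.move(dir: east)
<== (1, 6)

==> maze.sense(dir: north)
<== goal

==> maze.move(dir: north)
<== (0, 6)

Answer: (0, 6)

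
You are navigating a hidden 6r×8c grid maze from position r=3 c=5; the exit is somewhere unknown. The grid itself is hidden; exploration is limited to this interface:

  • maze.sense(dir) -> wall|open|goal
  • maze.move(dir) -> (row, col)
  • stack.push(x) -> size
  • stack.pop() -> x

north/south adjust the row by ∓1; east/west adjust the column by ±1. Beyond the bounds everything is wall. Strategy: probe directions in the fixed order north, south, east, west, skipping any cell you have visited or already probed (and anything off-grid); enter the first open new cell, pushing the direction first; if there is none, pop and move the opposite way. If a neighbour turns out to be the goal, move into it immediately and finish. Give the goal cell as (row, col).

> sense north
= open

> push north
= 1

> move north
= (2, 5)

> sense north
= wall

> sense east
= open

> push east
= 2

> move east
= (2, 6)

> sense north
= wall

> sense south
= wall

> sense east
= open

> push east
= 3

> move east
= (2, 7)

> sense north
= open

> push north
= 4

> move north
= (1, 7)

> sense north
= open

> push north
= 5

> move north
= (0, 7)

> sense west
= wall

> pop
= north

> move south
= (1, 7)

> pop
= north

> move south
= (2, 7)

> sense south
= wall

> pop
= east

> move west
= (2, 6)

> pop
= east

> move west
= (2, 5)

> sense west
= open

> push west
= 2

> move west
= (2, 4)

> sense north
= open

> push north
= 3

> move north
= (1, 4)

> sense north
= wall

> sense west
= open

> push west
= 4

> move west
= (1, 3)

> sense north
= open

> push north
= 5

> move north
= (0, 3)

> sense west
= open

> push west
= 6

> move west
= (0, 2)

> sense south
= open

> push south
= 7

> move south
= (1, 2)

> sense south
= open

> push south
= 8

> move south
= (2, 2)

> sense south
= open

> push south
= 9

> move south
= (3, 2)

> sense south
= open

> push south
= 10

> move south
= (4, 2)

> sense south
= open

> push south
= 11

> move south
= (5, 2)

> sense east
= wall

> sense west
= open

> push west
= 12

> move west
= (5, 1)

> sense north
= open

> push north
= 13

> move north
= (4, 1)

> sense north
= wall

> sense west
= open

> push west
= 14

> move west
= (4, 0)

> sense north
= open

> push north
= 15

> move north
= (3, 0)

> sense north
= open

> push north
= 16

> move north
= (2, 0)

> sense north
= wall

> sense east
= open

> push east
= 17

> move east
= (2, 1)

> sense north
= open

> push north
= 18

> move north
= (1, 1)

> sense north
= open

> push north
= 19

> move north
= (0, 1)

> sense west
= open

> push west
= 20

> move west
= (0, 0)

> pop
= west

> move east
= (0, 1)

> pop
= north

> move south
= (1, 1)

> pop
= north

> move south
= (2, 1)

> pop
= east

> move west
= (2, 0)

> pop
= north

> move south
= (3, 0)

> pop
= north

> move south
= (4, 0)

> sense south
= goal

> move south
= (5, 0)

Answer: (5, 0)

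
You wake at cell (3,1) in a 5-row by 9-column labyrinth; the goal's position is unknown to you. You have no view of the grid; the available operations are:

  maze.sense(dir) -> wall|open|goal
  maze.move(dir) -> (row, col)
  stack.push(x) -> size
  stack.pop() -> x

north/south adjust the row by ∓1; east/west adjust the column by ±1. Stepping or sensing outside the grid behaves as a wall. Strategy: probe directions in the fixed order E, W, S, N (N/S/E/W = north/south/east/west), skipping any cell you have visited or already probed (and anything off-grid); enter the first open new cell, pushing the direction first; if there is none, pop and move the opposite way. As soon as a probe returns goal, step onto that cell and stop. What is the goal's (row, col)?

Calling maze.sense on dir: east, and see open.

Calling stack.push on x: east, which returns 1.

Now I run maze.move on dir: east, : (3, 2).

Now I run maze.sense on dir: east, yielding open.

Then stack.push on x: east, yielding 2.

Next I call maze.move on dir: east, → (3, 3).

Next I call maze.sense on dir: east, and observe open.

Using stack.push on x: east, and get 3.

I invoke maze.move on dir: east, — result: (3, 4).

I run maze.sense on dir: east, and observe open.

Calling stack.push on x: east, giving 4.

I invoke maze.move on dir: east, and get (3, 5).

Calling maze.sense on dir: east, → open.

Calling stack.push on x: east, — result: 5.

I try maze.move on dir: east, and get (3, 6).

I call maze.sense on dir: east, and observe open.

I use stack.push on x: east, and get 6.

I call maze.move on dir: east, and get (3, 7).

I run maze.sense on dir: east, → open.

Then stack.push on x: east, and observe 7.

Using maze.move on dir: east, → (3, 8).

Calling maze.sense on dir: south, — result: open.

Now I run stack.push on x: south, yielding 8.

Then maze.move on dir: south, yielding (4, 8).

Invoking maze.sense on dir: west, and see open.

Now I run stack.push on x: west, → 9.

I try maze.move on dir: west, giving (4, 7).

Then maze.sense on dir: west, : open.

I invoke stack.push on x: west, and get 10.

Then maze.move on dir: west, giving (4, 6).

I call maze.sense on dir: west, — result: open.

Now I run stack.push on x: west, and observe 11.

I use maze.move on dir: west, which returns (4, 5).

Using maze.sense on dir: west, and observe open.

I invoke stack.push on x: west, and see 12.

I try maze.move on dir: west, and get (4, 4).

Then maze.sense on dir: west, yielding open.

Calling stack.push on x: west, and see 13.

Next I call maze.move on dir: west, : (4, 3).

Calling maze.sense on dir: west, and get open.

I try stack.push on x: west, and get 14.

I use maze.move on dir: west, and get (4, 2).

I call maze.sense on dir: west, : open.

I run stack.push on x: west, which returns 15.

Calling maze.move on dir: west, → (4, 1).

Now I run maze.sense on dir: west, — result: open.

Then stack.push on x: west, giving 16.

Using maze.move on dir: west, and see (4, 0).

I try maze.sense on dir: north, and get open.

I try stack.push on x: north, : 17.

I call maze.move on dir: north, : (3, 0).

I use maze.sense on dir: north, → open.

Calling stack.push on x: north, giving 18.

Now I run maze.move on dir: north, and observe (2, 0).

Using maze.sense on dir: east, → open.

I try stack.push on x: east, — result: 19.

Using maze.move on dir: east, giving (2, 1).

I invoke maze.sense on dir: east, giving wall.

I try maze.sense on dir: north, giving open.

Then stack.push on x: north, : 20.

Now I run maze.move on dir: north, and see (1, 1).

I run maze.sense on dir: east, and get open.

Now I run stack.push on x: east, yielding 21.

Using maze.move on dir: east, and observe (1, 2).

Now I run maze.sense on dir: east, and observe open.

I try stack.push on x: east, and see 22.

Now I run maze.move on dir: east, — result: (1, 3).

Now I run maze.sense on dir: east, and get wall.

Now I run maze.sense on dir: south, giving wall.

I try maze.sense on dir: north, : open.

I use stack.push on x: north, and see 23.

I try maze.move on dir: north, which returns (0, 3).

I invoke maze.sense on dir: east, giving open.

Calling stack.push on x: east, and see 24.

Now I run maze.move on dir: east, and see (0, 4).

Then maze.sense on dir: east, : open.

I call stack.push on x: east, and observe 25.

Using maze.move on dir: east, and observe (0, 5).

Invoking maze.sense on dir: east, — result: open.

I invoke stack.push on x: east, giving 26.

I invoke maze.move on dir: east, : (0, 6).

I call maze.sense on dir: east, giving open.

Using stack.push on x: east, yielding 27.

Calling maze.move on dir: east, and observe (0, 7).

Then maze.sense on dir: east, → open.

I try stack.push on x: east, — result: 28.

Next I call maze.move on dir: east, and get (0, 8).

Next I call maze.sense on dir: south, giving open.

I try stack.push on x: south, which returns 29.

I call maze.move on dir: south, and get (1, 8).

Using maze.sense on dir: west, and get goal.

I try maze.move on dir: west, — result: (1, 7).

Answer: (1, 7)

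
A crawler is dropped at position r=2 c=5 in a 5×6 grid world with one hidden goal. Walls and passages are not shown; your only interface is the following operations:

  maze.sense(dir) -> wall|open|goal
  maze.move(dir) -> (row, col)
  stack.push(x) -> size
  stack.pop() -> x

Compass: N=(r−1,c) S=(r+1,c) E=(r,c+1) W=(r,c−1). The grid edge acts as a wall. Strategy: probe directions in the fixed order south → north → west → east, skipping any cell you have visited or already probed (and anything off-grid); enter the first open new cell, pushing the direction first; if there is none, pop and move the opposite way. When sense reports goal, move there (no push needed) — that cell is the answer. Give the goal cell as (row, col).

-> maze.sense(dir: south)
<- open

-> stack.push(x: south)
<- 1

-> maze.move(dir: south)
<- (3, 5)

-> maze.sense(dir: south)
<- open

-> stack.push(x: south)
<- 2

-> maze.move(dir: south)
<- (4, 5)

-> maze.sense(dir: west)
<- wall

-> stack.pop()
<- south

-> maze.move(dir: north)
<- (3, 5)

-> maze.sense(dir: west)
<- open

-> stack.push(x: west)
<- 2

-> maze.move(dir: west)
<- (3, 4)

-> maze.sense(dir: north)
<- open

-> stack.push(x: north)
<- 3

-> maze.move(dir: north)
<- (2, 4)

-> maze.sense(dir: north)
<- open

-> stack.push(x: north)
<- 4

-> maze.move(dir: north)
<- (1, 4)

-> maze.sense(dir: north)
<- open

-> stack.push(x: north)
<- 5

-> maze.move(dir: north)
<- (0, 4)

-> maze.sense(dir: west)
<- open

-> stack.push(x: west)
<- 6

-> maze.move(dir: west)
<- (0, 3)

-> maze.sense(dir: south)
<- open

-> stack.push(x: south)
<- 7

-> maze.move(dir: south)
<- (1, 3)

-> maze.sense(dir: south)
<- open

-> stack.push(x: south)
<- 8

-> maze.move(dir: south)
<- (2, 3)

-> maze.sense(dir: south)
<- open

-> stack.push(x: south)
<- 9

-> maze.move(dir: south)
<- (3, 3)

-> maze.sense(dir: south)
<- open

-> stack.push(x: south)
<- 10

-> maze.move(dir: south)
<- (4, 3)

-> maze.sense(dir: west)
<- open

-> stack.push(x: west)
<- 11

-> maze.move(dir: west)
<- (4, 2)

-> maze.sense(dir: north)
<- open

-> stack.push(x: north)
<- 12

-> maze.move(dir: north)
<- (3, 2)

-> maze.sense(dir: north)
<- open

-> stack.push(x: north)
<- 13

-> maze.move(dir: north)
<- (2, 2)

-> maze.sense(dir: north)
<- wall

-> maze.sense(dir: west)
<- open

-> stack.push(x: west)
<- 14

-> maze.move(dir: west)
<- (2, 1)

-> maze.sense(dir: south)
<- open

-> stack.push(x: south)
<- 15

-> maze.move(dir: south)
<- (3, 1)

-> maze.sense(dir: south)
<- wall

-> maze.sense(dir: west)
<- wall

-> stack.pop()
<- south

-> maze.move(dir: north)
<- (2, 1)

-> maze.sense(dir: north)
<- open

-> stack.push(x: north)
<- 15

-> maze.move(dir: north)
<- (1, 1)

-> maze.sense(dir: north)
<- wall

-> maze.sense(dir: west)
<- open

-> stack.push(x: west)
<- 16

-> maze.move(dir: west)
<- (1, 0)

-> maze.sense(dir: south)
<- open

-> stack.push(x: south)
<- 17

-> maze.move(dir: south)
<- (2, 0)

-> stack.pop()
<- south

-> maze.move(dir: north)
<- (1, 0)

-> maze.sense(dir: north)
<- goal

-> maze.move(dir: north)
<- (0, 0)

Answer: (0, 0)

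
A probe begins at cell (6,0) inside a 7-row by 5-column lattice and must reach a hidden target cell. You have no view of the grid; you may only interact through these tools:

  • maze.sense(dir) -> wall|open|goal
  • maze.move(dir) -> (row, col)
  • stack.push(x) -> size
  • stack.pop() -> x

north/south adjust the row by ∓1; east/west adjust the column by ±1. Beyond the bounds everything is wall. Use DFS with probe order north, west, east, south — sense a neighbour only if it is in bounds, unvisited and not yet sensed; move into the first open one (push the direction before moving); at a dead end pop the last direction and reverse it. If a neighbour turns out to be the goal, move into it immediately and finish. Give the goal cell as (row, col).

;; maze.sense(dir→north) -> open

;; stack.push(x→north) -> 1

;; maze.move(dir→north) -> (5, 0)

;; maze.sense(dir→north) -> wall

;; maze.sense(dir→east) -> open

;; stack.push(x→east) -> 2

;; maze.move(dir→east) -> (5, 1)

;; maze.sense(dir→north) -> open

;; stack.push(x→north) -> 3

;; maze.move(dir→north) -> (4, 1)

;; maze.sense(dir→north) -> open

;; stack.push(x→north) -> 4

;; maze.move(dir→north) -> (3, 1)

;; maze.sense(dir→north) -> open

;; stack.push(x→north) -> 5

;; maze.move(dir→north) -> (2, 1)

;; maze.sense(dir→north) -> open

;; stack.push(x→north) -> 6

;; maze.move(dir→north) -> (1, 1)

;; maze.sense(dir→north) -> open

;; stack.push(x→north) -> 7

;; maze.move(dir→north) -> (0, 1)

;; maze.sense(dir→west) -> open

;; stack.push(x→west) -> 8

;; maze.move(dir→west) -> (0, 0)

;; maze.sense(dir→south) -> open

;; stack.push(x→south) -> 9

;; maze.move(dir→south) -> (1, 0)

;; maze.sense(dir→south) -> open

;; stack.push(x→south) -> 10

;; maze.move(dir→south) -> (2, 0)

;; maze.sense(dir→south) -> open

;; stack.push(x→south) -> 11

;; maze.move(dir→south) -> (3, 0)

;; stack.pop() -> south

;; maze.move(dir→north) -> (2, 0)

;; stack.pop() -> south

;; maze.move(dir→north) -> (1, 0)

;; stack.pop() -> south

;; maze.move(dir→north) -> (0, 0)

;; stack.pop() -> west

;; maze.move(dir→east) -> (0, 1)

;; maze.sense(dir→east) -> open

;; stack.push(x→east) -> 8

;; maze.move(dir→east) -> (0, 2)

;; maze.sense(dir→east) -> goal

;; maze.move(dir→east) -> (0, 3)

Answer: (0, 3)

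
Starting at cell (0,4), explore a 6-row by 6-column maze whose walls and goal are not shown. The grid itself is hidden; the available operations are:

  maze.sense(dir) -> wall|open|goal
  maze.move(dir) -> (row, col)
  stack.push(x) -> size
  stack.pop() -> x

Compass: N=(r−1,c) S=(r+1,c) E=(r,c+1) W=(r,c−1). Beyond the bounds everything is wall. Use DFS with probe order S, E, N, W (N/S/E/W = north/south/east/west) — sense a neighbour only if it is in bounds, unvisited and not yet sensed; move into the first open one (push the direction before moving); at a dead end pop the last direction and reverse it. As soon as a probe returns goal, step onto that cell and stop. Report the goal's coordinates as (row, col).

Calling sense passing dir='south', — result: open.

Invoking push passing x='south', and get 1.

Invoking move passing dir='south', and observe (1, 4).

Invoking sense passing dir='south', and see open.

Invoking push passing x='south', and see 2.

I try move passing dir='south', and observe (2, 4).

Using sense passing dir='south', which returns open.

Now I run push passing x='south', which returns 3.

Next I call move passing dir='south', and see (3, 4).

Calling sense passing dir='south', → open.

Now I run push passing x='south', which returns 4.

I call move passing dir='south', which returns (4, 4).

Now I run sense passing dir='south', — result: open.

Using push passing x='south', and get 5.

Now I run move passing dir='south', yielding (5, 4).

Next I call sense passing dir='east', giving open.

Using push passing x='east', and get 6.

I invoke move passing dir='east', → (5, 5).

Now I run sense passing dir='north', and get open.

Using push passing x='north', — result: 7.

Then move passing dir='north', which returns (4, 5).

Now I run sense passing dir='north', : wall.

Next I call pop(), : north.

I run move passing dir='south', and observe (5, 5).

Next I call pop, giving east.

I invoke move passing dir='west', yielding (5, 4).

I run sense passing dir='west', giving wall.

I run pop, giving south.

I run move passing dir='north', → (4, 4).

Then sense passing dir='west', and get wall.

Now I run pop, — result: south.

Calling move passing dir='north', and get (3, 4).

I invoke sense passing dir='west', : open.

Calling push passing x='west', : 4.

I try move passing dir='west', and observe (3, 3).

I use sense passing dir='north', — result: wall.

I invoke sense passing dir='west', giving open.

Now I run push passing x='west', yielding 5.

I call move passing dir='west', giving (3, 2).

I use sense passing dir='south', → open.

Then push passing x='south', and get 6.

Using move passing dir='south', and observe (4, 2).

Using sense passing dir='south', and observe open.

I invoke push passing x='south', — result: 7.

I call move passing dir='south', — result: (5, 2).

Invoking sense passing dir='west', which returns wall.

Then pop, and see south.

Calling move passing dir='north', → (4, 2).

Now I run sense passing dir='west', and observe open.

Next I call push passing x='west', and see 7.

I run move passing dir='west', and see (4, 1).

I run sense passing dir='north', giving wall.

Using sense passing dir='west', giving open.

Now I run push passing x='west', giving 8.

Then move passing dir='west', yielding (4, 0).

I call sense passing dir='south', which returns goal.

Calling move passing dir='south', — result: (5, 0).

Answer: (5, 0)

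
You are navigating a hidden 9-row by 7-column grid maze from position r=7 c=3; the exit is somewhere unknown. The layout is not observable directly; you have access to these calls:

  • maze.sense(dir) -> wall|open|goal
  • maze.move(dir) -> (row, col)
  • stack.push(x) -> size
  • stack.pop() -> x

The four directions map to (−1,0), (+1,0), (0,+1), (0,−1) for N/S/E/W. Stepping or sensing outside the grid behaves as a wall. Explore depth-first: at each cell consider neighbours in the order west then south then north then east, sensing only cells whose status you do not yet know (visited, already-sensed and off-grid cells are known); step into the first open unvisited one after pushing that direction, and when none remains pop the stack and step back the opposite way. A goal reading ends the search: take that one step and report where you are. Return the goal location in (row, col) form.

~$ maze.sense dir: west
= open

~$ stack.push x: west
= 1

~$ maze.move dir: west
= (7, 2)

~$ maze.sense dir: west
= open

~$ stack.push x: west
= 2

~$ maze.move dir: west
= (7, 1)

~$ maze.sense dir: west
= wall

~$ maze.sense dir: south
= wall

~$ maze.sense dir: north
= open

~$ stack.push x: north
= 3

~$ maze.move dir: north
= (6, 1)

~$ maze.sense dir: west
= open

~$ stack.push x: west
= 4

~$ maze.move dir: west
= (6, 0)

~$ maze.sense dir: north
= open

~$ stack.push x: north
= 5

~$ maze.move dir: north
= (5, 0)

~$ maze.sense dir: north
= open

~$ stack.push x: north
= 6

~$ maze.move dir: north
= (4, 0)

~$ maze.sense dir: north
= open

~$ stack.push x: north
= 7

~$ maze.move dir: north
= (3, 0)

~$ maze.sense dir: north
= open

~$ stack.push x: north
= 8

~$ maze.move dir: north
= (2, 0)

~$ maze.sense dir: north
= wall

~$ maze.sense dir: east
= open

~$ stack.push x: east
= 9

~$ maze.move dir: east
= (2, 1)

~$ maze.sense dir: south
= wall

~$ maze.sense dir: north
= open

~$ stack.push x: north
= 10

~$ maze.move dir: north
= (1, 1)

~$ maze.sense dir: north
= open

~$ stack.push x: north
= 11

~$ maze.move dir: north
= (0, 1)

~$ maze.sense dir: west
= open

~$ stack.push x: west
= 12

~$ maze.move dir: west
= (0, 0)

~$ stack.pop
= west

~$ maze.move dir: east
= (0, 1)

~$ maze.sense dir: east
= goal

~$ maze.move dir: east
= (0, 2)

Answer: (0, 2)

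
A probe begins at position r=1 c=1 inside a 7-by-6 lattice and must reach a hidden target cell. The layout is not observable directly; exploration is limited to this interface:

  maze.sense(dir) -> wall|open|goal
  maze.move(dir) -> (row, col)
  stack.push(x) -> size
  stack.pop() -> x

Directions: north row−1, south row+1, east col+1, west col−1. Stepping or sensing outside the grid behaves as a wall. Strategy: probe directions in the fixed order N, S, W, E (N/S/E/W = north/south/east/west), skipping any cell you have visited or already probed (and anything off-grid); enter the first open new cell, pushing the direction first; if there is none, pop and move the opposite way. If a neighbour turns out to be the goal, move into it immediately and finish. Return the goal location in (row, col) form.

·→ sense(north)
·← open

·→ push(north)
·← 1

·→ move(north)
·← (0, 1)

·→ sense(west)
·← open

·→ push(west)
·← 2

·→ move(west)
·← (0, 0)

·→ sense(south)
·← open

·→ push(south)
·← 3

·→ move(south)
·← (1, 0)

·→ sense(south)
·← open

·→ push(south)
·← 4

·→ move(south)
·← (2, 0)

·→ sense(south)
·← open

·→ push(south)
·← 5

·→ move(south)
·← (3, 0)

·→ sense(south)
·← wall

·→ sense(east)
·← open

·→ push(east)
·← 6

·→ move(east)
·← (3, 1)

·→ sense(north)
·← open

·→ push(north)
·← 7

·→ move(north)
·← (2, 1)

·→ sense(east)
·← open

·→ push(east)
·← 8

·→ move(east)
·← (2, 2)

·→ sense(north)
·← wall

·→ sense(south)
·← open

·→ push(south)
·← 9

·→ move(south)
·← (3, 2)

·→ sense(south)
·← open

·→ push(south)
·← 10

·→ move(south)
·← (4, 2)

·→ sense(south)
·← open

·→ push(south)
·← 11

·→ move(south)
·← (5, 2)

·→ sense(south)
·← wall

·→ sense(west)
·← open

·→ push(west)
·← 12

·→ move(west)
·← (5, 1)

·→ sense(north)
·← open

·→ push(north)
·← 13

·→ move(north)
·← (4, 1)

·→ pop()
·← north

·→ move(south)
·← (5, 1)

·→ sense(south)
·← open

·→ push(south)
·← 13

·→ move(south)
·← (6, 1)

·→ sense(west)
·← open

·→ push(west)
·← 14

·→ move(west)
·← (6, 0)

·→ sense(north)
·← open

·→ push(north)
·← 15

·→ move(north)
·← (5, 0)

·→ pop()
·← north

·→ move(south)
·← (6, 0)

·→ pop()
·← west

·→ move(east)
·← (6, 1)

·→ pop()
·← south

·→ move(north)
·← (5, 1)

·→ pop()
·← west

·→ move(east)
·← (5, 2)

·→ sense(east)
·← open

·→ push(east)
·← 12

·→ move(east)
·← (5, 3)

·→ sense(north)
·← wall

·→ sense(south)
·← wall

·→ sense(east)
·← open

·→ push(east)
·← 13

·→ move(east)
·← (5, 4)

·→ sense(north)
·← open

·→ push(north)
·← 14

·→ move(north)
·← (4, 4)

·→ sense(north)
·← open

·→ push(north)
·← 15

·→ move(north)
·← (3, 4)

·→ sense(north)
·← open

·→ push(north)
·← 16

·→ move(north)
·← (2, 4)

·→ sense(north)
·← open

·→ push(north)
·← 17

·→ move(north)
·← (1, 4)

·→ sense(north)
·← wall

·→ sense(west)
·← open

·→ push(west)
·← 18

·→ move(west)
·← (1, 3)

·→ sense(north)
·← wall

·→ sense(south)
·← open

·→ push(south)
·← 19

·→ move(south)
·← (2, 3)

·→ sense(south)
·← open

·→ push(south)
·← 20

·→ move(south)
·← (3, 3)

·→ pop()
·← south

·→ move(north)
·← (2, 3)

·→ pop()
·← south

·→ move(north)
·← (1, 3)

·→ pop()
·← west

·→ move(east)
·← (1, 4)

·→ sense(east)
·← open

·→ push(east)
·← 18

·→ move(east)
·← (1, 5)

·→ sense(north)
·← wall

·→ sense(south)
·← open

·→ push(south)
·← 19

·→ move(south)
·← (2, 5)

·→ sense(south)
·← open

·→ push(south)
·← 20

·→ move(south)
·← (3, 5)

·→ sense(south)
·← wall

·→ pop()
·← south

·→ move(north)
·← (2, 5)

·→ pop()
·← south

·→ move(north)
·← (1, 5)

·→ pop()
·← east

·→ move(west)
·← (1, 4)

·→ pop()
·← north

·→ move(south)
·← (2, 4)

·→ pop()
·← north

·→ move(south)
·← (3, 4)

·→ pop()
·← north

·→ move(south)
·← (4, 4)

·→ pop()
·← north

·→ move(south)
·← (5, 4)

·→ sense(south)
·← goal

·→ move(south)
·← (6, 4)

Answer: (6, 4)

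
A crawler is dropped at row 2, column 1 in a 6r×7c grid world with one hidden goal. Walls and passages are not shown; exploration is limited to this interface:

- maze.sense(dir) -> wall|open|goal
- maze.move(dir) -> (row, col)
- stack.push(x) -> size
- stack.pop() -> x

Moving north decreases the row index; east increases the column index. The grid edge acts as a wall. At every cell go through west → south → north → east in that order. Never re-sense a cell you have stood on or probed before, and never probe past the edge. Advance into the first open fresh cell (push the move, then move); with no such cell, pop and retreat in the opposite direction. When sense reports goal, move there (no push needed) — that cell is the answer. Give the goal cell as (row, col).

> maze.sense dir=west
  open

> stack.push x=west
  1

> maze.move dir=west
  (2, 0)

> maze.sense dir=south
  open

> stack.push x=south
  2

> maze.move dir=south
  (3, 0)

> maze.sense dir=south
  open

> stack.push x=south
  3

> maze.move dir=south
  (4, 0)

> maze.sense dir=south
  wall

> maze.sense dir=east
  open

> stack.push x=east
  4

> maze.move dir=east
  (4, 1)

> maze.sense dir=south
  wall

> maze.sense dir=north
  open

> stack.push x=north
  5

> maze.move dir=north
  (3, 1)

> maze.sense dir=east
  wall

> stack.pop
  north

> maze.move dir=south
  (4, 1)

> maze.sense dir=east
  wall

> stack.pop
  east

> maze.move dir=west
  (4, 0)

> stack.pop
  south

> maze.move dir=north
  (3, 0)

> stack.pop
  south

> maze.move dir=north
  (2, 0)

> maze.sense dir=north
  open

> stack.push x=north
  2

> maze.move dir=north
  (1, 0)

> maze.sense dir=north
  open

> stack.push x=north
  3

> maze.move dir=north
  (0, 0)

> maze.sense dir=east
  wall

> stack.pop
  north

> maze.move dir=south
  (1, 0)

> maze.sense dir=east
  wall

> stack.pop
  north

> maze.move dir=south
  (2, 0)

> stack.pop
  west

> maze.move dir=east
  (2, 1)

> maze.sense dir=east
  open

> stack.push x=east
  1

> maze.move dir=east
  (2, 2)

> maze.sense dir=north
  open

> stack.push x=north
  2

> maze.move dir=north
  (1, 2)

> maze.sense dir=north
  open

> stack.push x=north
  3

> maze.move dir=north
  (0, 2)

> maze.sense dir=east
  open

> stack.push x=east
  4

> maze.move dir=east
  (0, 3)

> maze.sense dir=south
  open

> stack.push x=south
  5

> maze.move dir=south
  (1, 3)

> maze.sense dir=south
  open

> stack.push x=south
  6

> maze.move dir=south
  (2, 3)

> maze.sense dir=south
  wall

> maze.sense dir=east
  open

> stack.push x=east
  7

> maze.move dir=east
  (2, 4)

> maze.sense dir=south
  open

> stack.push x=south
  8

> maze.move dir=south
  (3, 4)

> maze.sense dir=south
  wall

> maze.sense dir=east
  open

> stack.push x=east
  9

> maze.move dir=east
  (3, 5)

> maze.sense dir=south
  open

> stack.push x=south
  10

> maze.move dir=south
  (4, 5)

> maze.sense dir=south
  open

> stack.push x=south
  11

> maze.move dir=south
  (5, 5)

> maze.sense dir=west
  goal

> maze.move dir=west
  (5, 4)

Answer: (5, 4)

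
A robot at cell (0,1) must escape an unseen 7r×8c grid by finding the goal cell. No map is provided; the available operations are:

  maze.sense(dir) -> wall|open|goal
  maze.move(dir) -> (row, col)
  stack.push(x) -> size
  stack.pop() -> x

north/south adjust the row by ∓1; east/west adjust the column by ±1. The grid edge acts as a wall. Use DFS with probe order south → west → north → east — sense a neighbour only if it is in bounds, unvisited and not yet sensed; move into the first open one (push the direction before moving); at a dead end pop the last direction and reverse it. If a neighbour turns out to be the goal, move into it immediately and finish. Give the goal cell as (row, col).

~$ sense dir: south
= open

~$ push x: south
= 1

~$ move dir: south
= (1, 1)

~$ sense dir: south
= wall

~$ sense dir: west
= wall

~$ sense dir: east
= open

~$ push x: east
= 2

~$ move dir: east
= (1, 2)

~$ sense dir: south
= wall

~$ sense dir: north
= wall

~$ sense dir: east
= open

~$ push x: east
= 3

~$ move dir: east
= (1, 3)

~$ sense dir: south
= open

~$ push x: south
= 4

~$ move dir: south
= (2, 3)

~$ sense dir: south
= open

~$ push x: south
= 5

~$ move dir: south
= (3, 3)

~$ sense dir: south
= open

~$ push x: south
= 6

~$ move dir: south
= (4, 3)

~$ sense dir: south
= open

~$ push x: south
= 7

~$ move dir: south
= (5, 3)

~$ sense dir: south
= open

~$ push x: south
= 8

~$ move dir: south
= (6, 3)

~$ sense dir: west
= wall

~$ sense dir: east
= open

~$ push x: east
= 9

~$ move dir: east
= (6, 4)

~$ sense dir: north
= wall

~$ sense dir: east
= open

~$ push x: east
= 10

~$ move dir: east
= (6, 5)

~$ sense dir: north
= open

~$ push x: north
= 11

~$ move dir: north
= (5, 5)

~$ sense dir: north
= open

~$ push x: north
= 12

~$ move dir: north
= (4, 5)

~$ sense dir: west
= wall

~$ sense dir: north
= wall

~$ sense dir: east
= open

~$ push x: east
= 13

~$ move dir: east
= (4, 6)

~$ sense dir: south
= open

~$ push x: south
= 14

~$ move dir: south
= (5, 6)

~$ sense dir: south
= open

~$ push x: south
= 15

~$ move dir: south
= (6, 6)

~$ sense dir: east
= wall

~$ pop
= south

~$ move dir: north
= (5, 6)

~$ sense dir: east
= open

~$ push x: east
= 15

~$ move dir: east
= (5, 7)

~$ sense dir: north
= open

~$ push x: north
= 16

~$ move dir: north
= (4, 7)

~$ sense dir: north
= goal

~$ move dir: north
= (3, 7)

Answer: (3, 7)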